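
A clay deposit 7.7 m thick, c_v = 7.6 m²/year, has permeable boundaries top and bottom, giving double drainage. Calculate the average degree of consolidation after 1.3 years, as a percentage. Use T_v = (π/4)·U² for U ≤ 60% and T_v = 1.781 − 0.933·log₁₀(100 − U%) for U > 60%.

Drainage path length: H_d = H/2 = 3.85 m (double drainage).
T_v = c_v·t/H_d² = 7.6×1.3/3.85² = 0.66655.
T_v = 0.66655 corresponds to the U > 60% branch:
U = 1 − 10^((1.781 − T_v)/0.933)/100 = 0.8435

U ≈ 84.4 %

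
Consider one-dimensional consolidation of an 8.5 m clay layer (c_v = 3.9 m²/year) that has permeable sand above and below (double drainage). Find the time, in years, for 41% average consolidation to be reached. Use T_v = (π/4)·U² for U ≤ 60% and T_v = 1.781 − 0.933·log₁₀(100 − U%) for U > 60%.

t ≈ 0.611 years

Drainage path length: H_d = H/2 = 4.25 m (double drainage).
U ≤ 60%: T_v = (π/4)·U² = (π/4)×0.41² = 0.13203.
t = T_v·H_d²/c_v = 0.13203×4.25²/3.9 = 0.6115 years.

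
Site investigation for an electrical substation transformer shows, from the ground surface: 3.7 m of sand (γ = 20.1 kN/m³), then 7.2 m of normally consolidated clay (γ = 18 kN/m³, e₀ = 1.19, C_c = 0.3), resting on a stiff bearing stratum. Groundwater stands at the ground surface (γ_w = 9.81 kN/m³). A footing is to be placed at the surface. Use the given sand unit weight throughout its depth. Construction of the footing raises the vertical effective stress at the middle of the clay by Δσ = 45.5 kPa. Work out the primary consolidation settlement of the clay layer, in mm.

Mid-depth of clay below the ground surface: z = 3.7 + 7.2/2 = 7.3 m.
Total vertical stress at mid-clay: σ_v = 20.1×3.7 + 18×3.6 = 139.17 kPa.
Pore pressure: u = 9.81×(7.3 − 0) = 71.613 kPa.
Initial effective stress: σ'_0 = σ_v − u = 139.17 − 71.613 = 67.557 kPa.
Final effective stress: σ'_f = σ'_0 + Δσ = 67.557 + 45.5 = 113.06 kPa.
Normally consolidated clay, so the full stress increment lies on the virgin compression line:
S_c = C_c·H/(1+e₀)·log₁₀(σ'_f/σ'_0) = 0.3×7.2/(1+1.19)×log₁₀(113.06/67.557)
    = 0.9863 × 0.22364 = 0.2206 m

S_c ≈ 221 mm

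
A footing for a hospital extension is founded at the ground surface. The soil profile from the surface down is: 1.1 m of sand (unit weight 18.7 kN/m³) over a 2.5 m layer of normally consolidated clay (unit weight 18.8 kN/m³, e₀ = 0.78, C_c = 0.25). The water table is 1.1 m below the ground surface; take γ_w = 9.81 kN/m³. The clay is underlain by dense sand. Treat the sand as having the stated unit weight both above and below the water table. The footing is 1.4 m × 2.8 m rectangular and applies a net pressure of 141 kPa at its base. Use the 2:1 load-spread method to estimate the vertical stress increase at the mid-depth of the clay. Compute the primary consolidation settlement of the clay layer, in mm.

S_c ≈ 97.9 mm

Mid-depth of clay below the ground surface: z = 1.1 + 2.5/2 = 2.35 m.
Total vertical stress at mid-clay: σ_v = 18.7×1.1 + 18.8×1.25 = 44.07 kPa.
Pore pressure: u = 9.81×(2.35 − 1.1) = 12.263 kPa.
Initial effective stress: σ'_0 = σ_v − u = 44.07 − 12.263 = 31.807 kPa.
Stress increase at mid-clay by the 2:1 spreading method:
Δσ = qBL/((B+z)(L+z)) = 141×1.4×2.8/((1.4+2.35)(2.8+2.35)) = 28.62 kPa
Final effective stress: σ'_f = σ'_0 + Δσ = 31.807 + 28.62 = 60.427 kPa.
Normally consolidated clay, so the full stress increment lies on the virgin compression line:
S_c = C_c·H/(1+e₀)·log₁₀(σ'_f/σ'_0) = 0.25×2.5/(1+0.78)×log₁₀(60.427/31.807)
    = 0.35112 × 0.27871 = 0.09786 m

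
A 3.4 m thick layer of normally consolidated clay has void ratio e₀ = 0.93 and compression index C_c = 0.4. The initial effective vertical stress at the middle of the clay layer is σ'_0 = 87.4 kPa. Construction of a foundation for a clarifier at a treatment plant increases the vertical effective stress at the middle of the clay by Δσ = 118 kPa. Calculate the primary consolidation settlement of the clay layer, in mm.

S_c ≈ 261 mm

Final effective stress: σ'_f = σ'_0 + Δσ = 87.4 + 118 = 205.4 kPa.
Normally consolidated clay, so the full stress increment lies on the virgin compression line:
S_c = C_c·H/(1+e₀)·log₁₀(σ'_f/σ'_0) = 0.4×3.4/(1+0.93)×log₁₀(205.4/87.4)
    = 0.70466 × 0.37109 = 0.2615 m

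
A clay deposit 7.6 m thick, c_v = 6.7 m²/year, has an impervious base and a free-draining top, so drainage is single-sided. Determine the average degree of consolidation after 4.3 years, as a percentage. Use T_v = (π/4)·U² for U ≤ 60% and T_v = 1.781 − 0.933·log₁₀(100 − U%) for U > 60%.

Drainage path length: H_d = H = 7.6 m (single drainage).
T_v = c_v·t/H_d² = 6.7×4.3/7.6² = 0.49879.
T_v = 0.49879 corresponds to the U > 60% branch:
U = 1 − 10^((1.781 − T_v)/0.933)/100 = 0.7633

U ≈ 76.3 %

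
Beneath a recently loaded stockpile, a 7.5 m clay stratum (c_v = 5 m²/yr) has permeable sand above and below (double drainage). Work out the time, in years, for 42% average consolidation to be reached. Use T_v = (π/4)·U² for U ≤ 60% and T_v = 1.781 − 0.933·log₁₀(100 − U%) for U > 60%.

Drainage path length: H_d = H/2 = 3.75 m (double drainage).
U ≤ 60%: T_v = (π/4)·U² = (π/4)×0.42² = 0.13854.
t = T_v·H_d²/c_v = 0.13854×3.75²/5 = 0.3896 years.

t ≈ 0.39 years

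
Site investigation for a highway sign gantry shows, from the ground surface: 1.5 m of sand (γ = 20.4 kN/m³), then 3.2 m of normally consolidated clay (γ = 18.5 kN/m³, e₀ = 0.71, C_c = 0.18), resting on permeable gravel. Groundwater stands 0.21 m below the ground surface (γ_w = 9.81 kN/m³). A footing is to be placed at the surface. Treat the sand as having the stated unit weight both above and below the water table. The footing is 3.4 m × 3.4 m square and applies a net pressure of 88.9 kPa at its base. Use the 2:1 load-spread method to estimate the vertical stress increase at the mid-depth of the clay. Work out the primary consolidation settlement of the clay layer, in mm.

Mid-depth of clay below the ground surface: z = 1.5 + 3.2/2 = 3.1 m.
Total vertical stress at mid-clay: σ_v = 20.4×1.5 + 18.5×1.6 = 60.2 kPa.
Pore pressure: u = 9.81×(3.1 − 0.21) = 28.351 kPa.
Initial effective stress: σ'_0 = σ_v − u = 60.2 − 28.351 = 31.849 kPa.
Stress increase at mid-clay by the 2:1 spreading method:
Δσ = qBL/((B+z)(L+z)) = 88.9×3.4×3.4/((3.4+3.1)(3.4+3.1)) = 24.324 kPa
Final effective stress: σ'_f = σ'_0 + Δσ = 31.849 + 24.324 = 56.173 kPa.
Normally consolidated clay, so the full stress increment lies on the virgin compression line:
S_c = C_c·H/(1+e₀)·log₁₀(σ'_f/σ'_0) = 0.18×3.2/(1+0.71)×log₁₀(56.173/31.849)
    = 0.33684 × 0.24643 = 0.08301 m

S_c ≈ 83 mm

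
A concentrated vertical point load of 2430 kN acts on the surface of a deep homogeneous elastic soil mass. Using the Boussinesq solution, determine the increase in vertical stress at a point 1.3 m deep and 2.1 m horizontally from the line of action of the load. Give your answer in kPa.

Δσ_z ≈ 27.7 kPa

Boussinesq vertical stress below a point load on an elastic half-space:
Δσ_z = 3P/(2πz²) · [1 + (r/z)²]^(−5/2)
r/z = 2.1/1.3 = 1.6154; [1+(r/z)²]^(−5/2) = 0.040401.
Δσ_z = 3×2430/(2π×1.3²) × 0.040401 = 686.53 × 0.040401 = 27.74 kPa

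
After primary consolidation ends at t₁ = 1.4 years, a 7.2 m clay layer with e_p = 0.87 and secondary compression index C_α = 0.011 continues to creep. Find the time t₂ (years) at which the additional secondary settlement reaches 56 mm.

S_s = C_α·H/(1+e_p)·log₁₀(t₂/t₁) ⇒ log₁₀(t₂/t₁) = S_s·(1+e_p)/(C_α·H).
log₁₀(t₂/t₁) = 0.056 × (1+0.87) / (0.011×7.2) = 1.322
t₂ = t₁ × 10^1.322 = 1.4 × 21 = 29.4 years

t₂ ≈ 29.4 years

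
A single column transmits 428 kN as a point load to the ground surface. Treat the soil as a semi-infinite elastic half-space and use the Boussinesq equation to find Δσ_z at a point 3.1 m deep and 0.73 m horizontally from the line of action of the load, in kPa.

Δσ_z ≈ 18.6 kPa

Boussinesq vertical stress below a point load on an elastic half-space:
Δσ_z = 3P/(2πz²) · [1 + (r/z)²]^(−5/2)
r/z = 0.73/3.1 = 0.23548; [1+(r/z)²]^(−5/2) = 0.87378.
Δσ_z = 3×428/(2π×3.1²) × 0.87378 = 21.265 × 0.87378 = 18.58 kPa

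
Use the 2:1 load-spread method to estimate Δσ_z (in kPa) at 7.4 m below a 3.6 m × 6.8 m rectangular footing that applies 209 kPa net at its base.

Δσ_z ≈ 32.8 kPa

By the 2:1 method the load spreads at 1 horizontal : 2 vertical, so at depth z the loaded area has grown by z in each plan dimension:
Δσ = qBL/((B+z)(L+z)) = 209×3.6×6.8/((3.6+7.4)(6.8+7.4)) = 32.755 kPa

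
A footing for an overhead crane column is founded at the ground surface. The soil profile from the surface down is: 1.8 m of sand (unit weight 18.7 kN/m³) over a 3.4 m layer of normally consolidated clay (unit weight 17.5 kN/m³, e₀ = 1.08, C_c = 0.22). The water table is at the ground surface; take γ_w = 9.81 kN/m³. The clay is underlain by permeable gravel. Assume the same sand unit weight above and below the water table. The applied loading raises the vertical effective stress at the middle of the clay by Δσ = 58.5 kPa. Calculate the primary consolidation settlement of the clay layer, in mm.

Mid-depth of clay below the ground surface: z = 1.8 + 3.4/2 = 3.5 m.
Total vertical stress at mid-clay: σ_v = 18.7×1.8 + 17.5×1.7 = 63.41 kPa.
Pore pressure: u = 9.81×(3.5 − 0) = 34.335 kPa.
Initial effective stress: σ'_0 = σ_v − u = 63.41 − 34.335 = 29.075 kPa.
Final effective stress: σ'_f = σ'_0 + Δσ = 29.075 + 58.5 = 87.575 kPa.
Normally consolidated clay, so the full stress increment lies on the virgin compression line:
S_c = C_c·H/(1+e₀)·log₁₀(σ'_f/σ'_0) = 0.22×3.4/(1+1.08)×log₁₀(87.575/29.075)
    = 0.35962 × 0.47886 = 0.1722 m

S_c ≈ 172 mm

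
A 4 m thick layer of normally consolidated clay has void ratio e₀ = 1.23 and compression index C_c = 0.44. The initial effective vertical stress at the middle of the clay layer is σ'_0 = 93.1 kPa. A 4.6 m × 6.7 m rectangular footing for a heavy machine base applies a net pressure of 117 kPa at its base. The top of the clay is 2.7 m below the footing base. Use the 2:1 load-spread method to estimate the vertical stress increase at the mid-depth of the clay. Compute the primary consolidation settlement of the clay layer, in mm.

Mid-depth of clay below the footing base: z = 2.7 + 4/2 = 4.7 m.
Stress increase at mid-clay by the 2:1 spreading method:
Δσ = qBL/((B+z)(L+z)) = 117×4.6×6.7/((4.6+4.7)(6.7+4.7)) = 34.012 kPa
Final effective stress: σ'_f = σ'_0 + Δσ = 93.1 + 34.012 = 127.11 kPa.
Normally consolidated clay, so the full stress increment lies on the virgin compression line:
S_c = C_c·H/(1+e₀)·log₁₀(σ'_f/σ'_0) = 0.44×4/(1+1.23)×log₁₀(127.11/93.1)
    = 0.78924 × 0.13523 = 0.1067 m

S_c ≈ 107 mm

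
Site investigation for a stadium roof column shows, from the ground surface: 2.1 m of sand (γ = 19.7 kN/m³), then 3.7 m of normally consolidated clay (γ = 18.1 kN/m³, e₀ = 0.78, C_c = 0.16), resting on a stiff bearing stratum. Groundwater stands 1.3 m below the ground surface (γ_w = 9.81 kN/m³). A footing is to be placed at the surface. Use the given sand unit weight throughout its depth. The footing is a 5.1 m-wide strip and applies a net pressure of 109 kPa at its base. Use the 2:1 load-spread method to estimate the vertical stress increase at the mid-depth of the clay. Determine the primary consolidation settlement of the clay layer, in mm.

S_c ≈ 118 mm

Mid-depth of clay below the ground surface: z = 2.1 + 3.7/2 = 3.95 m.
Total vertical stress at mid-clay: σ_v = 19.7×2.1 + 18.1×1.85 = 74.855 kPa.
Pore pressure: u = 9.81×(3.95 − 1.3) = 25.997 kPa.
Initial effective stress: σ'_0 = σ_v − u = 74.855 − 25.997 = 48.858 kPa.
Stress increase at mid-clay by the 2:1 spreading method:
Δσ = qB/(B+z) = 109×5.1/(5.1+3.95) = 61.425 kPa
Final effective stress: σ'_f = σ'_0 + Δσ = 48.858 + 61.425 = 110.28 kPa.
Normally consolidated clay, so the full stress increment lies on the virgin compression line:
S_c = C_c·H/(1+e₀)·log₁₀(σ'_f/σ'_0) = 0.16×3.7/(1+0.78)×log₁₀(110.28/48.858)
    = 0.33258 × 0.35356 = 0.1176 m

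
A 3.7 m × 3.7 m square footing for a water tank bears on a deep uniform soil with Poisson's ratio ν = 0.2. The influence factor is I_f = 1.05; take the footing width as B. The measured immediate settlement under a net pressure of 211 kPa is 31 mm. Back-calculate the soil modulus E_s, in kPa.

E_s ≈ 25400 kPa

S_e = q·B·(1−ν²)/E_s · I_f  ⇒  E_s = q·B·(1−ν²)·I_f / S_e.
E_s = 211 × 3.7 × 0.96 × 1.05 / 0.031 = 25390 kPa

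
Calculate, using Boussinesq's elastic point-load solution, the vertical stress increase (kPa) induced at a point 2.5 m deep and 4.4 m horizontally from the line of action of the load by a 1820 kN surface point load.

Δσ_z ≈ 4.09 kPa

Boussinesq vertical stress below a point load on an elastic half-space:
Δσ_z = 3P/(2πz²) · [1 + (r/z)²]^(−5/2)
r/z = 4.4/2.5 = 1.76; [1+(r/z)²]^(−5/2) = 0.029422.
Δσ_z = 3×1820/(2π×2.5²) × 0.029422 = 139.04 × 0.029422 = 4.091 kPa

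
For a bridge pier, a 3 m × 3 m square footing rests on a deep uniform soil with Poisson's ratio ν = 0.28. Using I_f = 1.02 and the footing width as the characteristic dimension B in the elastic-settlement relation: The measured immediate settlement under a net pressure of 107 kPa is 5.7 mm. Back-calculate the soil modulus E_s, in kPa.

S_e = q·B·(1−ν²)/E_s · I_f  ⇒  E_s = q·B·(1−ν²)·I_f / S_e.
E_s = 107 × 3 × 0.9216 × 1.02 / 0.0057 = 52940 kPa

E_s ≈ 52900 kPa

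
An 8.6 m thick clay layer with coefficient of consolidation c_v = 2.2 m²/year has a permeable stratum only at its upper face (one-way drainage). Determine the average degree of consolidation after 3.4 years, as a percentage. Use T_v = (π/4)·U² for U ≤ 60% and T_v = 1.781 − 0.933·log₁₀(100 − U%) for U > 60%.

U ≈ 35.9 %

Drainage path length: H_d = H = 8.6 m (single drainage).
T_v = c_v·t/H_d² = 2.2×3.4/8.6² = 0.10114.
T_v = 0.10114 corresponds to the U ≤ 60% branch:
U = √(4T_v/π) = 0.3589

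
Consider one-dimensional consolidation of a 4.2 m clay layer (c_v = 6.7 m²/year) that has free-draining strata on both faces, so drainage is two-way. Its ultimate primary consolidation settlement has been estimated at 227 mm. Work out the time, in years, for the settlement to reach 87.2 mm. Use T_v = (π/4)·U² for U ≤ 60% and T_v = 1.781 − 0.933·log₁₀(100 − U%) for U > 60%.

t ≈ 0.0763 years

Drainage path length: H_d = H/2 = 2.1 m (double drainage).
U = S(t)/S_ult = 87.2/227 = 0.3841.
U ≤ 60%: T_v = (π/4)·U² = (π/4)×0.38414² = 0.1159.
t = T_v·H_d²/c_v = 0.1159×2.1²/6.7 = 0.07629 years.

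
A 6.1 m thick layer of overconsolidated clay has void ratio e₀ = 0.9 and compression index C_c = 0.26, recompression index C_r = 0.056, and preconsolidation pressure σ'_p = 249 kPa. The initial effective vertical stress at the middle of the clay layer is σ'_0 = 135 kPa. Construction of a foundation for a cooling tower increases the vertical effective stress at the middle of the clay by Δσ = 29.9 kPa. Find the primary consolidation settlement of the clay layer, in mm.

Final effective stress: σ'_f = 135 + 29.9 = 164.9 kPa.
σ'_f = 164.9 ≤ σ'_p = 249 kPa, so the clay remains overconsolidated and only the recompression index applies:
S_c = C_r·H/(1+e₀)·log₁₀(σ'_f/σ'_0) = 0.056×6.1/1.9×log₁₀(164.9/135)
    = 0.17979 × 0.086887 = 0.01562 m

S_c ≈ 15.6 mm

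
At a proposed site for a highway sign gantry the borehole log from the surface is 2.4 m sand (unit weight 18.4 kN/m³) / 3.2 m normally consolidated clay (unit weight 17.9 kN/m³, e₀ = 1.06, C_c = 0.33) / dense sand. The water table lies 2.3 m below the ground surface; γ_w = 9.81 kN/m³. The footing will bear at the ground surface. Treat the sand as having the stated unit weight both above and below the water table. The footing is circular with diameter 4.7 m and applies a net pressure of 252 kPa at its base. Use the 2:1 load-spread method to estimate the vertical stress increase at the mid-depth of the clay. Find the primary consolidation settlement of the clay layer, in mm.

Mid-depth of clay below the ground surface: z = 2.4 + 3.2/2 = 4 m.
Total vertical stress at mid-clay: σ_v = 18.4×2.4 + 17.9×1.6 = 72.8 kPa.
Pore pressure: u = 9.81×(4 − 2.3) = 16.677 kPa.
Initial effective stress: σ'_0 = σ_v − u = 72.8 − 16.677 = 56.123 kPa.
Stress increase at mid-clay by the 2:1 spreading method:
Δσ ≈ qD²/(D+z)² = 252×4.7²/(4.7+4)² = 73.546 kPa
Final effective stress: σ'_f = σ'_0 + Δσ = 56.123 + 73.546 = 129.67 kPa.
Normally consolidated clay, so the full stress increment lies on the virgin compression line:
S_c = C_c·H/(1+e₀)·log₁₀(σ'_f/σ'_0) = 0.33×3.2/(1+1.06)×log₁₀(129.67/56.123)
    = 0.51262 × 0.3637 = 0.1864 m

S_c ≈ 186 mm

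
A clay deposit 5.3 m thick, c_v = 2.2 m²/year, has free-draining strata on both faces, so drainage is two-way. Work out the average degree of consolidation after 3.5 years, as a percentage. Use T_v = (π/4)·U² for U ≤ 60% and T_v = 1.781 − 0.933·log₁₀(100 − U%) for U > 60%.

Drainage path length: H_d = H/2 = 2.65 m (double drainage).
T_v = c_v·t/H_d² = 2.2×3.5/2.65² = 1.0965.
T_v = 1.0965 corresponds to the U > 60% branch:
U = 1 − 10^((1.781 − T_v)/0.933)/100 = 0.9458

U ≈ 94.6 %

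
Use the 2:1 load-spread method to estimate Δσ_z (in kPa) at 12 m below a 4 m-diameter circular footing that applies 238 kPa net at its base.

Δσ_z ≈ 14.9 kPa

By the 2:1 method the load spreads at 1 horizontal : 2 vertical, so at depth z the loaded area has grown by z in each plan dimension:
Δσ ≈ qD²/(D+z)² = 238×4²/(4+12)² = 14.875 kPa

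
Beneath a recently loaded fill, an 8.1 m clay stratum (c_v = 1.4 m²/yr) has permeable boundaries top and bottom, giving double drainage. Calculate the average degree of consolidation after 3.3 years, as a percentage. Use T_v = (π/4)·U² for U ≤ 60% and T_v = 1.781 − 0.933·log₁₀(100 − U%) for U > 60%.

U ≈ 59.9 %

Drainage path length: H_d = H/2 = 4.05 m (double drainage).
T_v = c_v·t/H_d² = 1.4×3.3/4.05² = 0.28166.
T_v = 0.28166 corresponds to the U ≤ 60% branch:
U = √(4T_v/π) = 0.5988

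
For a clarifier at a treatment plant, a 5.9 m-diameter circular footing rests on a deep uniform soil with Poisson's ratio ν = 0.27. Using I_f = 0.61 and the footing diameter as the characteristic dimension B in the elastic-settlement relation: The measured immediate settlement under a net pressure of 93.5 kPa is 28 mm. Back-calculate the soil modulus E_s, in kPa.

E_s ≈ 11100 kPa

S_e = q·B·(1−ν²)/E_s · I_f  ⇒  E_s = q·B·(1−ν²)·I_f / S_e.
E_s = 93.5 × 5.9 × 0.9271 × 0.61 / 0.028 = 11140 kPa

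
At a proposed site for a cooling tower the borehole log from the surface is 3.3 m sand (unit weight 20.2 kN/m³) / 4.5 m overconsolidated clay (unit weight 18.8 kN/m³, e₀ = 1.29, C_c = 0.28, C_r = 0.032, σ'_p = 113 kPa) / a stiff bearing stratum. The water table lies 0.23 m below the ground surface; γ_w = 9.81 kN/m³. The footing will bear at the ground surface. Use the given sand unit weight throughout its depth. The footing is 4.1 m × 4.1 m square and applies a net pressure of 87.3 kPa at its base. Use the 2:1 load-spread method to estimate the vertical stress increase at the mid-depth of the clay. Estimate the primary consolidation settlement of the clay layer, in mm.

S_c ≈ 6.69 mm

Mid-depth of clay below the ground surface: z = 3.3 + 4.5/2 = 5.55 m.
Total vertical stress at mid-clay: σ_v = 20.2×3.3 + 18.8×2.25 = 108.96 kPa.
Pore pressure: u = 9.81×(5.55 − 0.23) = 52.189 kPa.
Initial effective stress: σ'_0 = σ_v − u = 108.96 − 52.189 = 56.771 kPa.
Stress increase at mid-clay by the 2:1 spreading method:
Δσ = qBL/((B+z)(L+z)) = 87.3×4.1×4.1/((4.1+5.55)(4.1+5.55)) = 15.759 kPa
Final effective stress: σ'_f = 56.771 + 15.759 = 72.53 kPa.
σ'_f = 72.53 ≤ σ'_p = 113 kPa, so the clay remains overconsolidated and only the recompression index applies:
S_c = C_r·H/(1+e₀)·log₁₀(σ'_f/σ'_0) = 0.032×4.5/2.29×log₁₀(72.53/56.771)
    = 0.062883 × 0.10639 = 0.00669 m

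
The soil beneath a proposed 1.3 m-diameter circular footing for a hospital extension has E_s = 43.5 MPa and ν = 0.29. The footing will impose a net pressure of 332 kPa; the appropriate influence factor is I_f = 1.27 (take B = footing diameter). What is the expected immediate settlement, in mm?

Immediate (elastic) settlement: S_e = q·B·(1−ν²)/E_s · I_f.
E_s = 43.5 MPa = 43500 kPa.
S_e = 332 × 1.3 × (1 − 0.29²) / 43500 × 1.27
    = 332 × 1.3 × 0.9159 / 43500 × 1.27
    = 0.01154 m = 11.54 mm

S_e ≈ 11.5 mm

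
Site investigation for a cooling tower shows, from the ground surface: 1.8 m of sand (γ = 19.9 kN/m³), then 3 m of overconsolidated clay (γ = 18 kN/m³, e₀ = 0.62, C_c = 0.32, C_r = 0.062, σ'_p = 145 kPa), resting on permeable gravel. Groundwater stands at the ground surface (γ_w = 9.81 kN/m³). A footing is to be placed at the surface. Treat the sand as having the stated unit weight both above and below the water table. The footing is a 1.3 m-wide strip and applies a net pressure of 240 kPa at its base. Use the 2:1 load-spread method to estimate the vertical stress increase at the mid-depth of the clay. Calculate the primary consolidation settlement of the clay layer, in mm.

S_c ≈ 58.4 mm

Mid-depth of clay below the ground surface: z = 1.8 + 3/2 = 3.3 m.
Total vertical stress at mid-clay: σ_v = 19.9×1.8 + 18×1.5 = 62.82 kPa.
Pore pressure: u = 9.81×(3.3 − 0) = 32.373 kPa.
Initial effective stress: σ'_0 = σ_v − u = 62.82 − 32.373 = 30.447 kPa.
Stress increase at mid-clay by the 2:1 spreading method:
Δσ = qB/(B+z) = 240×1.3/(1.3+3.3) = 67.826 kPa
Final effective stress: σ'_f = 30.447 + 67.826 = 98.273 kPa.
σ'_f = 98.273 ≤ σ'_p = 145 kPa, so the clay remains overconsolidated and only the recompression index applies:
S_c = C_r·H/(1+e₀)·log₁₀(σ'_f/σ'_0) = 0.062×3/1.62×log₁₀(98.273/30.447)
    = 0.11482 × 0.50889 = 0.05843 m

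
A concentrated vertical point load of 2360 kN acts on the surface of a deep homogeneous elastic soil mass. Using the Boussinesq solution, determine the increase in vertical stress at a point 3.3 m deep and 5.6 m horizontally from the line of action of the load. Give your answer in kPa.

Δσ_z ≈ 3.49 kPa

Boussinesq vertical stress below a point load on an elastic half-space:
Δσ_z = 3P/(2πz²) · [1 + (r/z)²]^(−5/2)
r/z = 5.6/3.3 = 1.697; [1+(r/z)²]^(−5/2) = 0.033729.
Δσ_z = 3×2360/(2π×3.3²) × 0.033729 = 103.47 × 0.033729 = 3.49 kPa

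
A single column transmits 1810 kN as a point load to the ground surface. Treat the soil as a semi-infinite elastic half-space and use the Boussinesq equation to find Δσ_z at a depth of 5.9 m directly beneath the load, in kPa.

Δσ_z ≈ 24.8 kPa

Boussinesq vertical stress below a point load on an elastic half-space:
Δσ_z = 3P/(2πz²) · [1 + (r/z)²]^(−5/2)
r/z = 0/5.9 = 0; [1+(r/z)²]^(−5/2) = 1.
Δσ_z = 3×1810/(2π×5.9²) × 1 = 24.827 × 1 = 24.83 kPa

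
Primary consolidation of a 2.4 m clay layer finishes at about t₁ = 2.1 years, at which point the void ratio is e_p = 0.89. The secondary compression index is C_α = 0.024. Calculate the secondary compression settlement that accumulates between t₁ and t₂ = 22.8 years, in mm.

S_s ≈ 31.6 mm

Secondary compression: S_s = C_α·H/(1+e_p)·log₁₀(t₂/t₁)
S_s = 0.024×2.4/(1+0.89)×log₁₀(22.8/2.1)
    = 0.03048 × 1.036 = 0.03156 m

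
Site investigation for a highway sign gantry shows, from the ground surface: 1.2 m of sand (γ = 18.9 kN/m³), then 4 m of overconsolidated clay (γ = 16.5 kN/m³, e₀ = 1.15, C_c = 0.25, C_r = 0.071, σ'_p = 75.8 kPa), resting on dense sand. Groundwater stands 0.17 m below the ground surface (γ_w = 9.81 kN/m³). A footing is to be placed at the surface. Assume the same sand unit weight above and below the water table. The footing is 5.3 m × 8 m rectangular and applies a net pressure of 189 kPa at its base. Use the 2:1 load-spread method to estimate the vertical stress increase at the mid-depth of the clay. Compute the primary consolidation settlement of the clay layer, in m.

Mid-depth of clay below the ground surface: z = 1.2 + 4/2 = 3.2 m.
Total vertical stress at mid-clay: σ_v = 18.9×1.2 + 16.5×2 = 55.68 kPa.
Pore pressure: u = 9.81×(3.2 − 0.17) = 29.724 kPa.
Initial effective stress: σ'_0 = σ_v − u = 55.68 − 29.724 = 25.956 kPa.
Stress increase at mid-clay by the 2:1 spreading method:
Δσ = qBL/((B+z)(L+z)) = 189×5.3×8/((5.3+3.2)(8+3.2)) = 84.176 kPa
Final effective stress: σ'_f = 25.956 + 84.176 = 110.13 kPa.
σ'_f = 110.13 > σ'_p = 75.8 kPa, so the stress path crosses the preconsolidation pressure — recompression up to σ'_p, then virgin compression beyond:
S_c = H/(1+e₀)·[C_r·log₁₀(σ'_p/σ'_0) + C_c·log₁₀(σ'_f/σ'_p)]
    = 4/2.15 × [0.071×log₁₀(75.8/25.956) + 0.25×log₁₀(110.13/75.8)]
    = 1.8605 × [0.033046 + 0.040559] = 0.1369 m

S_c ≈ 0.137 m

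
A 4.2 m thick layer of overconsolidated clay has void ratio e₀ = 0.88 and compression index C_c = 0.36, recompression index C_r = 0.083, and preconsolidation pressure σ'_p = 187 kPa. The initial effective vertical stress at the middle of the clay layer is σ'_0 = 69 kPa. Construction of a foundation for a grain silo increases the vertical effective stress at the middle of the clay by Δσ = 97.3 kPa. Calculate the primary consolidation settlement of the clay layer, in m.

Final effective stress: σ'_f = 69 + 97.3 = 166.3 kPa.
σ'_f = 166.3 ≤ σ'_p = 187 kPa, so the clay remains overconsolidated and only the recompression index applies:
S_c = C_r·H/(1+e₀)·log₁₀(σ'_f/σ'_0) = 0.083×4.2/1.88×log₁₀(166.3/69)
    = 0.18542 × 0.38204 = 0.07084 m

S_c ≈ 0.0708 m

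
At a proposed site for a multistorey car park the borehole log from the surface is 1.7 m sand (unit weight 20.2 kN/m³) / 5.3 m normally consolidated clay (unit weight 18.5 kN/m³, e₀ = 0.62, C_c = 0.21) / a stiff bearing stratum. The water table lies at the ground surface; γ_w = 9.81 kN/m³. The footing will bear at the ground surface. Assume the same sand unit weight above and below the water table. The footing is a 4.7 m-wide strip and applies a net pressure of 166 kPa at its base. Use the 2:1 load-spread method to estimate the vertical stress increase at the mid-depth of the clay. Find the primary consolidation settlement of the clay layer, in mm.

Mid-depth of clay below the ground surface: z = 1.7 + 5.3/2 = 4.35 m.
Total vertical stress at mid-clay: σ_v = 20.2×1.7 + 18.5×2.65 = 83.365 kPa.
Pore pressure: u = 9.81×(4.35 − 0) = 42.673 kPa.
Initial effective stress: σ'_0 = σ_v − u = 83.365 − 42.673 = 40.692 kPa.
Stress increase at mid-clay by the 2:1 spreading method:
Δσ = qB/(B+z) = 166×4.7/(4.7+4.35) = 86.21 kPa
Final effective stress: σ'_f = σ'_0 + Δσ = 40.692 + 86.21 = 126.9 kPa.
Normally consolidated clay, so the full stress increment lies on the virgin compression line:
S_c = C_c·H/(1+e₀)·log₁₀(σ'_f/σ'_0) = 0.21×5.3/(1+0.62)×log₁₀(126.9/40.692)
    = 0.68704 × 0.49395 = 0.3394 m

S_c ≈ 339 mm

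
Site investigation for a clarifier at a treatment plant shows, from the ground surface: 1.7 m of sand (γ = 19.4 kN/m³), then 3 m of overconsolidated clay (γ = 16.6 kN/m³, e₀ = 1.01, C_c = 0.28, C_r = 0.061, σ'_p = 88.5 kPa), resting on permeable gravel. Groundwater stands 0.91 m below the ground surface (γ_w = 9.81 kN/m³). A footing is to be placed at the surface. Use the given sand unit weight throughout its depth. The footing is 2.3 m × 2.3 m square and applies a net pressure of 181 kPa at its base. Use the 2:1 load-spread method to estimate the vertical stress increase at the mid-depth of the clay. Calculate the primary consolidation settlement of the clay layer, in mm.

Mid-depth of clay below the ground surface: z = 1.7 + 3/2 = 3.2 m.
Total vertical stress at mid-clay: σ_v = 19.4×1.7 + 16.6×1.5 = 57.88 kPa.
Pore pressure: u = 9.81×(3.2 − 0.91) = 22.465 kPa.
Initial effective stress: σ'_0 = σ_v − u = 57.88 − 22.465 = 35.415 kPa.
Stress increase at mid-clay by the 2:1 spreading method:
Δσ = qBL/((B+z)(L+z)) = 181×2.3×2.3/((2.3+3.2)(2.3+3.2)) = 31.653 kPa
Final effective stress: σ'_f = 35.415 + 31.653 = 67.068 kPa.
σ'_f = 67.068 ≤ σ'_p = 88.5 kPa, so the clay remains overconsolidated and only the recompression index applies:
S_c = C_r·H/(1+e₀)·log₁₀(σ'_f/σ'_0) = 0.061×3/2.01×log₁₀(67.068/35.415)
    = 0.091042 × 0.27733 = 0.02525 m

S_c ≈ 25.2 mm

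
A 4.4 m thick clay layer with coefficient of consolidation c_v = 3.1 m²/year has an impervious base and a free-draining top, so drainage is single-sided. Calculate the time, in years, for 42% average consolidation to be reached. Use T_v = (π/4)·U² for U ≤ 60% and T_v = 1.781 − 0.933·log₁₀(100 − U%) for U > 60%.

t ≈ 0.865 years

Drainage path length: H_d = H = 4.4 m (single drainage).
U ≤ 60%: T_v = (π/4)·U² = (π/4)×0.42² = 0.13854.
t = T_v·H_d²/c_v = 0.13854×4.4²/3.1 = 0.8652 years.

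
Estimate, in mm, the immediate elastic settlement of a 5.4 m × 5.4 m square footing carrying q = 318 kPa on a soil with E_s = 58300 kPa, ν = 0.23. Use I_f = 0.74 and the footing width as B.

S_e ≈ 20.6 mm

Immediate (elastic) settlement: S_e = q·B·(1−ν²)/E_s · I_f.
S_e = 318 × 5.4 × (1 − 0.23²) / 58300 × 0.74
    = 318 × 5.4 × 0.9471 / 58300 × 0.74
    = 0.02064 m = 20.64 mm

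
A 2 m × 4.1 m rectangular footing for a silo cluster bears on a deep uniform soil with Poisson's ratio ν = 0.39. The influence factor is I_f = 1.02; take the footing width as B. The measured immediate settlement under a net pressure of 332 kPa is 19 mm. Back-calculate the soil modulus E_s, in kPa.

S_e = q·B·(1−ν²)/E_s · I_f  ⇒  E_s = q·B·(1−ν²)·I_f / S_e.
E_s = 332 × 2 × 0.8479 × 1.02 / 0.019 = 30220 kPa

E_s ≈ 30200 kPa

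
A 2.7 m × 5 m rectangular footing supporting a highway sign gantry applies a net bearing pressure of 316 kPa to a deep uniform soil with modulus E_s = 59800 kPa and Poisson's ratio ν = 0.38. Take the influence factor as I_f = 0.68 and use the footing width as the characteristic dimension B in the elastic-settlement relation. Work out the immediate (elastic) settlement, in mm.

Immediate (elastic) settlement: S_e = q·B·(1−ν²)/E_s · I_f.
S_e = 316 × 2.7 × (1 − 0.38²) / 59800 × 0.68
    = 316 × 2.7 × 0.8556 / 59800 × 0.68
    = 0.008301 m = 8.301 mm

S_e ≈ 8.3 mm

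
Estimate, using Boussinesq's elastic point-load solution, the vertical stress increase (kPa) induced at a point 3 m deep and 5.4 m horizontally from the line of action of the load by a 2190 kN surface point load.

Δσ_z ≈ 3.14 kPa

Boussinesq vertical stress below a point load on an elastic half-space:
Δσ_z = 3P/(2πz²) · [1 + (r/z)²]^(−5/2)
r/z = 5.4/3 = 1.8; [1+(r/z)²]^(−5/2) = 0.027014.
Δσ_z = 3×2190/(2π×3²) × 0.027014 = 116.18 × 0.027014 = 3.138 kPa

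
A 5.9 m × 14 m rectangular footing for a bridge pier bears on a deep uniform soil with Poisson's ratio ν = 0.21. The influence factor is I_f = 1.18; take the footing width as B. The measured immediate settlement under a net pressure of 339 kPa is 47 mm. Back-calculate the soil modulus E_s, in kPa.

S_e = q·B·(1−ν²)/E_s · I_f  ⇒  E_s = q·B·(1−ν²)·I_f / S_e.
E_s = 339 × 5.9 × 0.9559 × 1.18 / 0.047 = 48000 kPa

E_s ≈ 48000 kPa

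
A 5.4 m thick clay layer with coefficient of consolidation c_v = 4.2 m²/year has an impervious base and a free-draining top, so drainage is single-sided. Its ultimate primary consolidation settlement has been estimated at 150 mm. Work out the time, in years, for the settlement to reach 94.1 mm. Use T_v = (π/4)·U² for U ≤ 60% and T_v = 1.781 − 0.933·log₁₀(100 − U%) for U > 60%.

t ≈ 2.19 years

Drainage path length: H_d = H = 5.4 m (single drainage).
U = S(t)/S_ult = 94.1/150 = 0.6273.
U > 60%: T_v = 1.781 − 0.933·log₁₀(100 − 62.733) = 0.31496.
t = T_v·H_d²/c_v = 0.31496×5.4²/4.2 = 2.187 years.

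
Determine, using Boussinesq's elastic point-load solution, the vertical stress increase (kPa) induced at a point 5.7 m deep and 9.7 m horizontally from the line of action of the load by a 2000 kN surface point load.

Boussinesq vertical stress below a point load on an elastic half-space:
Δσ_z = 3P/(2πz²) · [1 + (r/z)²]^(−5/2)
r/z = 9.7/5.7 = 1.7018; [1+(r/z)²]^(−5/2) = 0.033378.
Δσ_z = 3×2000/(2π×5.7²) × 0.033378 = 29.391 × 0.033378 = 0.981 kPa

Δσ_z ≈ 0.981 kPa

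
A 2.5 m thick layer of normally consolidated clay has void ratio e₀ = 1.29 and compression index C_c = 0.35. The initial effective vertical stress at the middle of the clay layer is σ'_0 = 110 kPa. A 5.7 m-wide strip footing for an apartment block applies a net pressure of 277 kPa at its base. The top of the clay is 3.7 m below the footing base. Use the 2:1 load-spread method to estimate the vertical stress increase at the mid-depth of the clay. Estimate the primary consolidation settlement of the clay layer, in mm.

S_c ≈ 142 mm

Mid-depth of clay below the footing base: z = 3.7 + 2.5/2 = 4.95 m.
Stress increase at mid-clay by the 2:1 spreading method:
Δσ = qB/(B+z) = 277×5.7/(5.7+4.95) = 148.25 kPa
Final effective stress: σ'_f = σ'_0 + Δσ = 110 + 148.25 = 258.25 kPa.
Normally consolidated clay, so the full stress increment lies on the virgin compression line:
S_c = C_c·H/(1+e₀)·log₁₀(σ'_f/σ'_0) = 0.35×2.5/(1+1.29)×log₁₀(258.25/110)
    = 0.3821 × 0.37065 = 0.1416 m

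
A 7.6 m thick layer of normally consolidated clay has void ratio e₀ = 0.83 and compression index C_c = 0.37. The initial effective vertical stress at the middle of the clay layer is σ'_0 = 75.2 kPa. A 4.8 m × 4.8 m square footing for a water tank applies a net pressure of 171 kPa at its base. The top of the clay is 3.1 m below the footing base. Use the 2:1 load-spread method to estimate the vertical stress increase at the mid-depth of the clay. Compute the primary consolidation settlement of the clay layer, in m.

Mid-depth of clay below the footing base: z = 3.1 + 7.6/2 = 6.9 m.
Stress increase at mid-clay by the 2:1 spreading method:
Δσ = qBL/((B+z)(L+z)) = 171×4.8×4.8/((4.8+6.9)(4.8+6.9)) = 28.781 kPa
Final effective stress: σ'_f = σ'_0 + Δσ = 75.2 + 28.781 = 103.98 kPa.
Normally consolidated clay, so the full stress increment lies on the virgin compression line:
S_c = C_c·H/(1+e₀)·log₁₀(σ'_f/σ'_0) = 0.37×7.6/(1+0.83)×log₁₀(103.98/75.2)
    = 1.5366 × 0.14073 = 0.2162 m

S_c ≈ 0.216 m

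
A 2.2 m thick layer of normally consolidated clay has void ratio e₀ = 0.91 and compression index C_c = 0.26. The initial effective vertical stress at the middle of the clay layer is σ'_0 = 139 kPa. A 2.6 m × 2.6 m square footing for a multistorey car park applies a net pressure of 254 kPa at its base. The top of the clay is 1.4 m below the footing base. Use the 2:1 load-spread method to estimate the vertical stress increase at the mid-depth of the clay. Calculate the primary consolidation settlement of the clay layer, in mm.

S_c ≈ 50.5 mm

Mid-depth of clay below the footing base: z = 1.4 + 2.2/2 = 2.5 m.
Stress increase at mid-clay by the 2:1 spreading method:
Δσ = qBL/((B+z)(L+z)) = 254×2.6×2.6/((2.6+2.5)(2.6+2.5)) = 66.015 kPa
Final effective stress: σ'_f = σ'_0 + Δσ = 139 + 66.015 = 205.01 kPa.
Normally consolidated clay, so the full stress increment lies on the virgin compression line:
S_c = C_c·H/(1+e₀)·log₁₀(σ'_f/σ'_0) = 0.26×2.2/(1+0.91)×log₁₀(205.01/139)
    = 0.29948 × 0.16876 = 0.05054 m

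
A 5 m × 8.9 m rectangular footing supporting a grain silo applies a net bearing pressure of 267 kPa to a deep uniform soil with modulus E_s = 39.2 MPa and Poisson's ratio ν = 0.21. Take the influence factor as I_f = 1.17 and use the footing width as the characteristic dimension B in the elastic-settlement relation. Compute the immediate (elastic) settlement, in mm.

S_e ≈ 38.1 mm

Immediate (elastic) settlement: S_e = q·B·(1−ν²)/E_s · I_f.
E_s = 39.2 MPa = 39200 kPa.
S_e = 267 × 5 × (1 − 0.21²) / 39200 × 1.17
    = 267 × 5 × 0.9559 / 39200 × 1.17
    = 0.03809 m = 38.09 mm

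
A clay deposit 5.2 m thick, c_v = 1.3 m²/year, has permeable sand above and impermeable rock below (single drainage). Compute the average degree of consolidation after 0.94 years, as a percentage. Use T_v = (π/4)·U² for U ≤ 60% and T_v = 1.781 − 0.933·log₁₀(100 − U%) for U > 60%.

Drainage path length: H_d = H = 5.2 m (single drainage).
T_v = c_v·t/H_d² = 1.3×0.94/5.2² = 0.045192.
T_v = 0.045192 corresponds to the U ≤ 60% branch:
U = √(4T_v/π) = 0.2399

U ≈ 24 %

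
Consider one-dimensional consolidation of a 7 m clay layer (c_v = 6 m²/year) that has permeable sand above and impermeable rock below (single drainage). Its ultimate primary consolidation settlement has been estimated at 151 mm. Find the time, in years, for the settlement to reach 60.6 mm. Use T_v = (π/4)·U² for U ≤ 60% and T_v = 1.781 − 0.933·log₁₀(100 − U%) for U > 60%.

t ≈ 1.03 years

Drainage path length: H_d = H = 7 m (single drainage).
U = S(t)/S_ult = 60.6/151 = 0.4013.
U ≤ 60%: T_v = (π/4)·U² = (π/4)×0.40132² = 0.1265.
t = T_v·H_d²/c_v = 0.1265×7²/6 = 1.033 years.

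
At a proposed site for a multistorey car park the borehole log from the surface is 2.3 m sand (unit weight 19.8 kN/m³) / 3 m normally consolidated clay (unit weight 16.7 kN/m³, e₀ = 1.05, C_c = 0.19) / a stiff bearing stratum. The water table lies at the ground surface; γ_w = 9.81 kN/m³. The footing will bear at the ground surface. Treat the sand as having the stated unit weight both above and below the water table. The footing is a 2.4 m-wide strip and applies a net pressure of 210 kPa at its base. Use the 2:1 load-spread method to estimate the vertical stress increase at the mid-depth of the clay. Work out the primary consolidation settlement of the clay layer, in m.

S_c ≈ 0.149 m

Mid-depth of clay below the ground surface: z = 2.3 + 3/2 = 3.8 m.
Total vertical stress at mid-clay: σ_v = 19.8×2.3 + 16.7×1.5 = 70.59 kPa.
Pore pressure: u = 9.81×(3.8 − 0) = 37.278 kPa.
Initial effective stress: σ'_0 = σ_v − u = 70.59 − 37.278 = 33.312 kPa.
Stress increase at mid-clay by the 2:1 spreading method:
Δσ = qB/(B+z) = 210×2.4/(2.4+3.8) = 81.29 kPa
Final effective stress: σ'_f = σ'_0 + Δσ = 33.312 + 81.29 = 114.6 kPa.
Normally consolidated clay, so the full stress increment lies on the virgin compression line:
S_c = C_c·H/(1+e₀)·log₁₀(σ'_f/σ'_0) = 0.19×3/(1+1.05)×log₁₀(114.6/33.312)
    = 0.27805 × 0.53658 = 0.1492 m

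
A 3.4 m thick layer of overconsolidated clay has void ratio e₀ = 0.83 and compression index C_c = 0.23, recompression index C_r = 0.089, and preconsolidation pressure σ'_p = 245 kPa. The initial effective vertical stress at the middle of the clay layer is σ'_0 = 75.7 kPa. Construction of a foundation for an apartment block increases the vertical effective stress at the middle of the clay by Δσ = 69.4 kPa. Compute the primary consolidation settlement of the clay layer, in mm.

S_c ≈ 46.7 mm

Final effective stress: σ'_f = 75.7 + 69.4 = 145.1 kPa.
σ'_f = 145.1 ≤ σ'_p = 245 kPa, so the clay remains overconsolidated and only the recompression index applies:
S_c = C_r·H/(1+e₀)·log₁₀(σ'_f/σ'_0) = 0.089×3.4/1.83×log₁₀(145.1/75.7)
    = 0.16535 × 0.28257 = 0.04672 m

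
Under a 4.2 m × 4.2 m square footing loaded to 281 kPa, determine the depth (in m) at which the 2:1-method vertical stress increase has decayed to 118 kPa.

z ≈ 2.28 m

2:1 spreading — at depth z the loaded area has grown by z in each plan dimension:
qB²/(B+z)² = Δσ_z ⇒ z = B(√(q/Δσ_z) − 1) = 4.2×(√(281/118) − 1) = 2.281 m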